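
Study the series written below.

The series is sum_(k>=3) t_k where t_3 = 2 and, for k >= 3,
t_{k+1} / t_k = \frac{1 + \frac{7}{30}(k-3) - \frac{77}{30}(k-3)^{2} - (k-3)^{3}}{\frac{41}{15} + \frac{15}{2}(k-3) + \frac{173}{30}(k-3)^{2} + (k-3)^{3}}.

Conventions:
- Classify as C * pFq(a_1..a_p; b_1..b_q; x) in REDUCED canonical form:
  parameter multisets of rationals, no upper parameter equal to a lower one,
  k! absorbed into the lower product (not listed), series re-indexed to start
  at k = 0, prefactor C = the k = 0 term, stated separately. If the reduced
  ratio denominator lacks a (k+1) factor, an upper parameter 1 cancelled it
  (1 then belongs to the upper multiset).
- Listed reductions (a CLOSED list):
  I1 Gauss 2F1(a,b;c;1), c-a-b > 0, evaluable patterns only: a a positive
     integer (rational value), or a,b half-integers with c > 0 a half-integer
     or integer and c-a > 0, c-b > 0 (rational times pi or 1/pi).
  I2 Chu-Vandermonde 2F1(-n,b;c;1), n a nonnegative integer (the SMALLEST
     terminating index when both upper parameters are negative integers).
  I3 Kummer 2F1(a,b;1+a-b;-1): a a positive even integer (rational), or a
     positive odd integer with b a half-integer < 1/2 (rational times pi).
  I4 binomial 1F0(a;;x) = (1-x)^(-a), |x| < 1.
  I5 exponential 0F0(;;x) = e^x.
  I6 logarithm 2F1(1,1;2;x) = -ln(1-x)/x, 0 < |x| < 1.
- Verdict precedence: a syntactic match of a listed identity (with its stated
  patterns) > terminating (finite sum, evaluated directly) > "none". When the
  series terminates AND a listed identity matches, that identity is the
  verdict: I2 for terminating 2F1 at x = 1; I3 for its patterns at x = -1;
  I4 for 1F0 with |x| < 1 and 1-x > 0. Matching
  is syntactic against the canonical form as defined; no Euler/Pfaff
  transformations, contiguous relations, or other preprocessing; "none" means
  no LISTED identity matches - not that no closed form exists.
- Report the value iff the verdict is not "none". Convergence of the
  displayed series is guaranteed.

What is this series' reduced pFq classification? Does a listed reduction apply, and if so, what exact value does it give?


The series (x = -1) is 2F1: upper {-\frac{3}{5}, \frac{5}{2}}, lower {\frac{41}{10}}, prefactor 2. Verdict: none - this 2F1 at x = -1 matches no listed pattern, and upper {-\frac{3}{5}, \frac{5}{2}} holds no stopper.

Structural cue: t_0 being 2, roots of the ratio polynomials (C = 2, x = -1) are the negated parameters.
Consecutive-term ratio: r(k) = -1 * (k-\frac{3}{5}) (k+\frac{5}{2}) / [(k+\frac{41}{10}) (k+1)] - rational; roots negated = parameters, x = -1, C = 2.


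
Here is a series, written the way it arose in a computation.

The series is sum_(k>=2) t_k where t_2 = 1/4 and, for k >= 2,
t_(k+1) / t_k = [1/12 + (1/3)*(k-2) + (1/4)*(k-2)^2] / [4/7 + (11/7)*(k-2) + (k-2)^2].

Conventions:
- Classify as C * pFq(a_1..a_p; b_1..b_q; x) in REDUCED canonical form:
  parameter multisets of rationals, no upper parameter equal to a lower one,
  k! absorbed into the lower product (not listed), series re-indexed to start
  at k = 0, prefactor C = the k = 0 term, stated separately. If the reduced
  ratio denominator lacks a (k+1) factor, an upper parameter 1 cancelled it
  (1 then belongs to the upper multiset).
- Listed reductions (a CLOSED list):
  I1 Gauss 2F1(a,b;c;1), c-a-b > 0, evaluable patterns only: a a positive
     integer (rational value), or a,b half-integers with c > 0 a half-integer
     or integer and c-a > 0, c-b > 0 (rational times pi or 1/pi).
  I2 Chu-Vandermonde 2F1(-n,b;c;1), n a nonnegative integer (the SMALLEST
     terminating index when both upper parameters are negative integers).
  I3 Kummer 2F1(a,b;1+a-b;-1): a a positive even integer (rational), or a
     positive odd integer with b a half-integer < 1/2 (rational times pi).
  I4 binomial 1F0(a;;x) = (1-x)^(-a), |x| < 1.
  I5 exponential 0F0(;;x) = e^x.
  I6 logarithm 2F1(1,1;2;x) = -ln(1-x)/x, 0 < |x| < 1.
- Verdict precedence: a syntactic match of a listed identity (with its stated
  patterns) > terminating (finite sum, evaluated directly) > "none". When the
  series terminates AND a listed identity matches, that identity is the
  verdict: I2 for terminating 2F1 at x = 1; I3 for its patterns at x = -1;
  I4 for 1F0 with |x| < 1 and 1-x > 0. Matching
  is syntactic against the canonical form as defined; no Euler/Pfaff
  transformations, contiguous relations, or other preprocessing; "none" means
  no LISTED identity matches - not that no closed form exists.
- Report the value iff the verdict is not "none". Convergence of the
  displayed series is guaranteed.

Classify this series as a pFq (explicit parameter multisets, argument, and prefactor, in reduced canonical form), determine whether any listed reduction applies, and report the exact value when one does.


With C = 1/4: the canonical form is 2F1(1/3, 1; 4/7; 1/4). Verdict: none - at argument 1/4 the multisets {1/3, 1} ; {4/7} match no listed identity.

Structural cue: x = (1/4) and roots of the ratio polynomials (C = 1/4, x = 1/4) are the negated parameters.
Consecutive-term ratio: r(k) = (1/4) * (k+1/3) (k+1) / [(k+4/7) (k+1)] ; factor over Q: parameters, x = (1/4), and C = 1/4.


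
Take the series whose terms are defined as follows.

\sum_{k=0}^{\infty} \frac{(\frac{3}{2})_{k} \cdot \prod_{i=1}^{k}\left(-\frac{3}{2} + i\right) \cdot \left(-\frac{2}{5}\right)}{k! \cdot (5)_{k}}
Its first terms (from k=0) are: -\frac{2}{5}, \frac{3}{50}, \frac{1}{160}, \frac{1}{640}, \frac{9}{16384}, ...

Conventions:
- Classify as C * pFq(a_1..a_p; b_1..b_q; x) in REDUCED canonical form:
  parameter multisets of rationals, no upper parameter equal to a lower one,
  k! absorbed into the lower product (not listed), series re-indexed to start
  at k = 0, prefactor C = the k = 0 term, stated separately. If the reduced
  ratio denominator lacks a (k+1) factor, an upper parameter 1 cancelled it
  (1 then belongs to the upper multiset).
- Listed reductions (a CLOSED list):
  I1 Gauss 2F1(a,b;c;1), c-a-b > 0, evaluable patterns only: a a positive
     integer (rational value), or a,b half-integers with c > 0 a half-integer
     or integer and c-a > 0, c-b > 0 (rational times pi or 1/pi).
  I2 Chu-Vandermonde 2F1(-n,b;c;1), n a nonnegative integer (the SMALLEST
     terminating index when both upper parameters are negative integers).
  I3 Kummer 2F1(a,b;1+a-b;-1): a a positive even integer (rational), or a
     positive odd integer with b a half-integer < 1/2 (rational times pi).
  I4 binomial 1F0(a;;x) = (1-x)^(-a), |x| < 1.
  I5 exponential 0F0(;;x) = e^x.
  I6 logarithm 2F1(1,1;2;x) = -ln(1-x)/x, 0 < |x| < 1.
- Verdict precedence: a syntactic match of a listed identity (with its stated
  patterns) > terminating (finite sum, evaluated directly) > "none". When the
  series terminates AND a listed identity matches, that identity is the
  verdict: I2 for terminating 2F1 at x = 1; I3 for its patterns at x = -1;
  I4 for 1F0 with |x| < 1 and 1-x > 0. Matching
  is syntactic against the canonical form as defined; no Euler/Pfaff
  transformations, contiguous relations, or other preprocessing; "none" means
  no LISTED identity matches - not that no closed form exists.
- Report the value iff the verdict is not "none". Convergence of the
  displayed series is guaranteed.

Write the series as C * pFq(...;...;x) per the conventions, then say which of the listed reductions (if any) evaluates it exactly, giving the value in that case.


This is -\frac{2}{5} * 2F1(-\frac{1}{2}, \frac{3}{2}; 5; 1) in reduced canonical form. Verdict at x = 1: Gauss (I1, half-integer pattern) matches (x = 1; upper {-\frac{1}{2}, \frac{3}{2}} half-integers, c = 5 in the evaluable pattern). Hence: \left(-\frac{8192}{7875}\right) / \pi.

First insight: t_0 being -\frac{2}{5}, the running product (C = -2/5) telescopes to a rising factorial.
Term ratio: r(k) = 1 * (k-\frac{1}{2}) (k+\frac{3}{2}) / [(k+5) (k+1)] - rational in k, leading ratio 1; with t_0 = -\frac{2}{5}, classification follows.


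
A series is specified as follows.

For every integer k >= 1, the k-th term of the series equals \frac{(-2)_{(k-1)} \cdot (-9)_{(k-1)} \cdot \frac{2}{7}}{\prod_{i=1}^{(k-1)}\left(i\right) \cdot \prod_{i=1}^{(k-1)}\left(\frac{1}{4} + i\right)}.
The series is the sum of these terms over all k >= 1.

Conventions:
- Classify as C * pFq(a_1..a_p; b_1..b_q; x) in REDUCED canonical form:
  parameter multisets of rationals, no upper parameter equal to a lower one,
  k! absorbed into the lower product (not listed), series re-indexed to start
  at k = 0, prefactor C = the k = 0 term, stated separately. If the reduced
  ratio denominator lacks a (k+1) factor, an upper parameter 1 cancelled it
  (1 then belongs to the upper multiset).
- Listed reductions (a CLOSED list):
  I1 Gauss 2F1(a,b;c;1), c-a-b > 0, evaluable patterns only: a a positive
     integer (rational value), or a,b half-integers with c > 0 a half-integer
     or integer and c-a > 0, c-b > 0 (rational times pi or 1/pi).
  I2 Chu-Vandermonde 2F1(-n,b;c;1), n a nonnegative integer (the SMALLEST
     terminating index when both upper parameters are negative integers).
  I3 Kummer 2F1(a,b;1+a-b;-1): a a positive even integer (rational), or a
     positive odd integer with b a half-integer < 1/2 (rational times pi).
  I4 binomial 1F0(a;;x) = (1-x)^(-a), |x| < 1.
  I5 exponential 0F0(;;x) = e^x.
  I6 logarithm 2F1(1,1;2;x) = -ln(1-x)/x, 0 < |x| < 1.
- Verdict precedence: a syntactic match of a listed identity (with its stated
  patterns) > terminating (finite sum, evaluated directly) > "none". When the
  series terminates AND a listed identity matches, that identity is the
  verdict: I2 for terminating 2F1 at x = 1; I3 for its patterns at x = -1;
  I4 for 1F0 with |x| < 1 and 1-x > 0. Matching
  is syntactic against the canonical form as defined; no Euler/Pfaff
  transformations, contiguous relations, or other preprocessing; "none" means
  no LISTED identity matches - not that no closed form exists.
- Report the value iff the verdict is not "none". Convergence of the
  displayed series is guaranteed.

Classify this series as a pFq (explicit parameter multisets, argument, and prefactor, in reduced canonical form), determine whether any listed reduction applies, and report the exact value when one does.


Classification (C = \frac{2}{7}): 2F1 with upper {-9, -2}, lower {\frac{5}{4}}, argument x = 1. Verdict at x = 1: the Chu-Vandermonde identity I2 matches (terminating 2F1 at x = 1 with n = 2, b = -9, c = \frac{5}{4}). Exact value: \frac{82}{7}.

Key observation: x = 1 and the lower running product (C = 2/7, x = 1) is a rising factorial.
Consecutive-term ratio: r(k) = 1 * (k-9) (k-2) / [(k+\frac{5}{4}) (k+1)] ; factor over Q: parameters, x = 1, and C = \frac{2}{7}.


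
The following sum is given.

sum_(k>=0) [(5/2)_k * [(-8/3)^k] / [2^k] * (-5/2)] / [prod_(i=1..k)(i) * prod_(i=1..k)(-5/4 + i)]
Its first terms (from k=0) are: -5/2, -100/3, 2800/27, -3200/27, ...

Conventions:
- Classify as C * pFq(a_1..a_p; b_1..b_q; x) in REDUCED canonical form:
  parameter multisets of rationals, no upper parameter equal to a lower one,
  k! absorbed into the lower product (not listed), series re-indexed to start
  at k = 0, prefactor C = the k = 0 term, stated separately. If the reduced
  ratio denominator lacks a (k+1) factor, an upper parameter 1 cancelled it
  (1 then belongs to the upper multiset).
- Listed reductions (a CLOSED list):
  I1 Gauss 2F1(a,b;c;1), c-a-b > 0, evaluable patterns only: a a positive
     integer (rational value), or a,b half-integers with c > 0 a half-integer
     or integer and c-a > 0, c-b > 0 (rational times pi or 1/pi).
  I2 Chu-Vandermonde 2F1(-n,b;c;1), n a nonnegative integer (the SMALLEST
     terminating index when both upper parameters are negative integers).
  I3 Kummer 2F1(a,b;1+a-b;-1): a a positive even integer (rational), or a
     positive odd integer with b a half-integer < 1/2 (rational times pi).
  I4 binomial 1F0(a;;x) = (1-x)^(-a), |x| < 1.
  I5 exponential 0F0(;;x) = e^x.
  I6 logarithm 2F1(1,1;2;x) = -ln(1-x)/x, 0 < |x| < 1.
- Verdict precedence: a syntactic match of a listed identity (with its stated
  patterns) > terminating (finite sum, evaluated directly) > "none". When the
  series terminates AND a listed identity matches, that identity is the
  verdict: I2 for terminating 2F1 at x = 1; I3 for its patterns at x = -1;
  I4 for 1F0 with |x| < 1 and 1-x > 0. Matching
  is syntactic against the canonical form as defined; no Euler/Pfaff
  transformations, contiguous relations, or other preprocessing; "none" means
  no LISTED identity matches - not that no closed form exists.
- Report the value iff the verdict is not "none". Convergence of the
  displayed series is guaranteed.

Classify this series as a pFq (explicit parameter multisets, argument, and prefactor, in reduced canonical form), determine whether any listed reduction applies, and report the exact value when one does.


At argument -4/3: a 1F1 with upper {5/2}, lower {-1/4}, scaled by C = -5/2. Verdict: none. No listed pattern accepts 1F1(5/2; -1/4; -4/3).

Key step: from the first term -5/2: the two k-th powers (C = -5/2, x = -4/3) combine into one argument.
Term ratio: r(k) = (-4/3) * (k+5/2) / [(k-1/4) (k+1)] - rational in k. x = (-4/3); t_0 = -5/2; negate the roots.


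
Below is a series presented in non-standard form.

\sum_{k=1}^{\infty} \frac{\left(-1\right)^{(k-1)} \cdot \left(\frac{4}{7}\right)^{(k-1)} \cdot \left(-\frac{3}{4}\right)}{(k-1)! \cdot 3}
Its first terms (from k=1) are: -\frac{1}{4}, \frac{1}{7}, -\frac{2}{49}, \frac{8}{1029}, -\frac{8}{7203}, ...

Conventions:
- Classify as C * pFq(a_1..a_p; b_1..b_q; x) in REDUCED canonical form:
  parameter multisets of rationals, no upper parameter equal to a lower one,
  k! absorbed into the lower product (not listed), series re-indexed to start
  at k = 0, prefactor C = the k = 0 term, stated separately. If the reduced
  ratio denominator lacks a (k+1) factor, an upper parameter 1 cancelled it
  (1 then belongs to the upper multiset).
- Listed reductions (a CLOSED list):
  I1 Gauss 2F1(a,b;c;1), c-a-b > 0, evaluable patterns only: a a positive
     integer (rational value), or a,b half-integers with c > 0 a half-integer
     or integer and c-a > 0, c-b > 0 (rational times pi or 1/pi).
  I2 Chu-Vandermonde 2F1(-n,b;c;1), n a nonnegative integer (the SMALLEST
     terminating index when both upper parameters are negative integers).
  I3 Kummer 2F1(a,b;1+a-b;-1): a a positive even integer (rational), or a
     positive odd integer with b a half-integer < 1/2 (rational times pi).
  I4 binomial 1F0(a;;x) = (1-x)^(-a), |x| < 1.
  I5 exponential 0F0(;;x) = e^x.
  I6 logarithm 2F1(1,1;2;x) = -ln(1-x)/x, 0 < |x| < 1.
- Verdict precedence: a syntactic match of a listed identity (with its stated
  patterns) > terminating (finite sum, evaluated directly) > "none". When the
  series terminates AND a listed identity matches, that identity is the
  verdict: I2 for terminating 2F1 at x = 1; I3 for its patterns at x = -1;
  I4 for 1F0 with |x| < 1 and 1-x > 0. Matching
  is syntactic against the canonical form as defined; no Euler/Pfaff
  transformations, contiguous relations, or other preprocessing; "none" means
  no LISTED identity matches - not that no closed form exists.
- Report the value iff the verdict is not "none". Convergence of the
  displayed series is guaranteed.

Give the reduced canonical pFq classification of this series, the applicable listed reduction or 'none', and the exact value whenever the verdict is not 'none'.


At argument -\frac{4}{7}: a 0F0 with upper {-}, lower {-}, scaled by C = -\frac{1}{4}. Verdict: exponential (I5) applies (the 0F0 exponential series at x = -\frac{4}{7}). Value: \left(-\frac{1}{4}\right) \cdot e^{-\frac{4}{7}}.

Key step: t_0 = -\frac{1}{4} here, and the constant factors (prefactor -1/4) combine into one prefactor.
Term ratio: r(k) = -\frac{4}{7} * 1 / [(k+1)] - rational; roots negated = parameters, x = -\frac{4}{7}, C = -\frac{1}{4}.


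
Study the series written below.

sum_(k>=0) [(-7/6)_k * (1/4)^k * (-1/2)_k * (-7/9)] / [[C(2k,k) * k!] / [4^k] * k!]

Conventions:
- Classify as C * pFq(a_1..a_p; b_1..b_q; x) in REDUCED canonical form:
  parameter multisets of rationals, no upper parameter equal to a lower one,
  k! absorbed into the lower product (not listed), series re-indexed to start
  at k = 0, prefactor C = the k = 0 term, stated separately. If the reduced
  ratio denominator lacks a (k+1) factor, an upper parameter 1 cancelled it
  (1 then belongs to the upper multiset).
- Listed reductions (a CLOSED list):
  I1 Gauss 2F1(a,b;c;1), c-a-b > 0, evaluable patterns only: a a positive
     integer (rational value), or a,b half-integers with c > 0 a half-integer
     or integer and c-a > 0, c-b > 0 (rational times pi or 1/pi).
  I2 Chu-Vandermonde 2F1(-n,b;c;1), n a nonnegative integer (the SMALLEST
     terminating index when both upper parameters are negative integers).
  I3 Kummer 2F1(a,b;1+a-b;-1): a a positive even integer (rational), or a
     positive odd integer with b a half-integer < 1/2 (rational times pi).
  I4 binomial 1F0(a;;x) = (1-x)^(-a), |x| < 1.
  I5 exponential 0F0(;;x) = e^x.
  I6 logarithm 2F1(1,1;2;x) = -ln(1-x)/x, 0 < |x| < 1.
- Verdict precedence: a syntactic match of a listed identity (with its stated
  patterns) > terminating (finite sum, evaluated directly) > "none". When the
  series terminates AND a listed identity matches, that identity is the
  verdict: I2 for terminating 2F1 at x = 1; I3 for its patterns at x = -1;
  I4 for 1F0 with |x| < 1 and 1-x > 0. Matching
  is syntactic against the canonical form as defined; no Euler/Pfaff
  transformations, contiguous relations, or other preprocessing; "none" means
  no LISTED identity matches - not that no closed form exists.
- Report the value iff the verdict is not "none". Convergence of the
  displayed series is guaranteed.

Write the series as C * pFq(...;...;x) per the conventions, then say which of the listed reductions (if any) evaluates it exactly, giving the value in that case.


Key observation: with t_0 = -7/9, the lower central binomial (C = -7/9) hides (1/2)_k.
Ratio: r(k) = (1/4) * (k-7/6) (k-1/2) / [(k+1/2) (k+1)] - poly over poly, x = (1/4) from leading terms; C = -7/9 at k = 0.

x = 1/4 here; the reduced form reads 2F1, upper {-7/6, -1/2}, lower {1/2}, C = -7/9. Verdict: no listed reduction: x = 1/4 and upper {-7/6, -1/2} fail every I1-I6 pattern.


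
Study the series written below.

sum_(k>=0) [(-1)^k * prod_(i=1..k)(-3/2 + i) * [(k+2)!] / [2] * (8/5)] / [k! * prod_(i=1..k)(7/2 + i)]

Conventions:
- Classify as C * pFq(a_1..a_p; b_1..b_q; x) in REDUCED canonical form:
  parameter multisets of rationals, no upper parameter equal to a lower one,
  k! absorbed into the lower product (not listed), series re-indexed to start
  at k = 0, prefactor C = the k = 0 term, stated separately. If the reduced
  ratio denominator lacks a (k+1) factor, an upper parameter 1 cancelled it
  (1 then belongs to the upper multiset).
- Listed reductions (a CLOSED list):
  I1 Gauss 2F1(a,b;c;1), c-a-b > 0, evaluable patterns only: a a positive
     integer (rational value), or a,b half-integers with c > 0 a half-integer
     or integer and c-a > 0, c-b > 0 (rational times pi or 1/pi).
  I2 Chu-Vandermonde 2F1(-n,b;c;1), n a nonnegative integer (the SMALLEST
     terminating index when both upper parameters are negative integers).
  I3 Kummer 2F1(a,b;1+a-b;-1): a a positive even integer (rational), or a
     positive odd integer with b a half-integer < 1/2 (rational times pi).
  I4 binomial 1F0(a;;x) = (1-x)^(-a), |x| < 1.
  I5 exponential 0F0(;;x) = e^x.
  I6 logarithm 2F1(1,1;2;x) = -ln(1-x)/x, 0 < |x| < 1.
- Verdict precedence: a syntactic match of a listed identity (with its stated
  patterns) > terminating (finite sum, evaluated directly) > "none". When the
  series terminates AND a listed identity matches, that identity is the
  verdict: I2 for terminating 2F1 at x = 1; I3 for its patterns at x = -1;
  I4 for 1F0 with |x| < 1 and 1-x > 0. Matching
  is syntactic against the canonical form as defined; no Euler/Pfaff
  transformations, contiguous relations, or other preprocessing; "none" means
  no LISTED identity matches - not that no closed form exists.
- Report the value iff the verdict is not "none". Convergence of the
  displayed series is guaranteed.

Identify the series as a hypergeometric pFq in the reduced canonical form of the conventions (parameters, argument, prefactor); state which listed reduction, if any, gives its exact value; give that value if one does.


x = -1 here; the reduced form reads 2F1, upper {-1/2, 3}, lower {9/2}, C = 8/5. Verdict (x = -1): the Kummer evaluation I3 applies (x = -1; c = 9/2 equals 1+a-b for upper {-1/2, 3}: listed pattern). Exact value: (21/32) * pi.

Structural cue: t_0 = 8/5 here, and the lower running product (C = 8/5, x = -1) is a rising factorial.
Term ratio: r(k) = (-1) * (k-1/2) (k+3) / [(k+9/2) (k+1)] - poly over poly, x = (-1) from leading terms; C = 8/5 at k = 0.


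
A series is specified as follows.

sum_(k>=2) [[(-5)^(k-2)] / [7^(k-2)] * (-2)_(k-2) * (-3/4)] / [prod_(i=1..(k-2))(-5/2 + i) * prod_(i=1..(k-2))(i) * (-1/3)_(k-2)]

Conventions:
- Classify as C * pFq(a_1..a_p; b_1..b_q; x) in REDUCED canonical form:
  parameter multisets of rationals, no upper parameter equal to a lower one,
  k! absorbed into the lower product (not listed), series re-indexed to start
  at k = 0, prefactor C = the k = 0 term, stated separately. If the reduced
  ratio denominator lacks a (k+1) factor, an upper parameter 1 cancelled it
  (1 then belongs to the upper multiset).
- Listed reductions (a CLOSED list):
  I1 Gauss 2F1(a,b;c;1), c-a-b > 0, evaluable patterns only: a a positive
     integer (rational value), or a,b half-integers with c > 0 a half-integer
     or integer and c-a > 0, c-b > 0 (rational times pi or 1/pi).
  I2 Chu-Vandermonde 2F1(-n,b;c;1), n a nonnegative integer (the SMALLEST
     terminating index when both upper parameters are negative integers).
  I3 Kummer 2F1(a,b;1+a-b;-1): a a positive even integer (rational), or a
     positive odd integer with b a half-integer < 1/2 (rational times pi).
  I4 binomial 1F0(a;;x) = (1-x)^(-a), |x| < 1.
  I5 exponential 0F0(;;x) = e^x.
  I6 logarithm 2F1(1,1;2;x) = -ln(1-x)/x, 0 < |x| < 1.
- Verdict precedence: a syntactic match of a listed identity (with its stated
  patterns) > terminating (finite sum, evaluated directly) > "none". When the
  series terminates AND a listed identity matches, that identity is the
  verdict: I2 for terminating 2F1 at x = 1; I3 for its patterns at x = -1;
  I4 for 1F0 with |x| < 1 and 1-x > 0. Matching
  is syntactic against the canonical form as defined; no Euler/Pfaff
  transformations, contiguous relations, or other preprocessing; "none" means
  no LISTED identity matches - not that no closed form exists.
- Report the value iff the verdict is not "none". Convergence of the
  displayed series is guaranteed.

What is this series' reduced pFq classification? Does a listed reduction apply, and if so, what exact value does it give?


The series (x = -5/7) is 1F2: upper {-2}, lower {-3/2, -1/3}, prefactor -3/4. Verdict: terminating. (-2)_k vanishes past k = 2, leaving a 3-term sum, computed directly. Exact value: -117/196.

The tell: t_0 = -3/4 here, and the lower running product (prefactor -3/4) is a rising factorial.
Ratio: r(k) = (-5/7) * (k-2) / [(k-3/2) (k-1/3) (k+1)] - rational; roots negated = parameters, x = (-5/7), C = -3/4.


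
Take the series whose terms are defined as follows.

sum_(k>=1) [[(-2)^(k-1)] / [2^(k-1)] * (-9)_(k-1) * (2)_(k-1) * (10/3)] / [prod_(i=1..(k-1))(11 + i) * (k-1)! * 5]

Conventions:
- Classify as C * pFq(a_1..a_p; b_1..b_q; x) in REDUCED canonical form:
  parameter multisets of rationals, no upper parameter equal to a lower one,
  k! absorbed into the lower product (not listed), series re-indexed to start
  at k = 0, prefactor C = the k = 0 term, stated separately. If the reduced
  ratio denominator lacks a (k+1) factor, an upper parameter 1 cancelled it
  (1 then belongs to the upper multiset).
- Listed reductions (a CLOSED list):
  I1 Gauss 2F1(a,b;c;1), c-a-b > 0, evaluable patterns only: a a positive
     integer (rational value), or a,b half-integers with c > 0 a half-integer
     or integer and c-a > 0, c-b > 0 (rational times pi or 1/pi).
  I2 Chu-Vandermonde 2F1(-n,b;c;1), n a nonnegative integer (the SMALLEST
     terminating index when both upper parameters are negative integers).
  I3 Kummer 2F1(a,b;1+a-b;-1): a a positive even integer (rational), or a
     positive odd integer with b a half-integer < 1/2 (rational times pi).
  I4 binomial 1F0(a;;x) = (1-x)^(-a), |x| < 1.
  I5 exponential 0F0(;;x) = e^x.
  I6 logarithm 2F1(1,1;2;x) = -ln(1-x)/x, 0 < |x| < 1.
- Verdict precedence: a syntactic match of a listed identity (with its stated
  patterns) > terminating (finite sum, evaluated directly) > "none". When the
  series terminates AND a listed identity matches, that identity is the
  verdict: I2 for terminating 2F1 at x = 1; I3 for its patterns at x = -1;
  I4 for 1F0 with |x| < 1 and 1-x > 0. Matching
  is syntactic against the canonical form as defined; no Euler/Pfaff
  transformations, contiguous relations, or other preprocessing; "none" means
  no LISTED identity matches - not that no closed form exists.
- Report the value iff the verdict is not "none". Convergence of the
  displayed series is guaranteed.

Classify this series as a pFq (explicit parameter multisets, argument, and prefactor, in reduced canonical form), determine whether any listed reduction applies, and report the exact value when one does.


With C = 2/3: the canonical form is 2F1(-9, 2; 12; -1). Verdict at x = -1: the Kummer evaluation I3 matches (x = -1; c = 12 equals 1+a-b for upper {-9, 2}: listed pattern). Exact value: 11/3.

Key step: from the first term 2/3: the constant factors (C = 2/3) combine into one prefactor.
Adjacent-term ratio: r(k) = (-1) * (k-9) (k+2) / [(k+12) (k+1)] - rational in k. x = (-1); t_0 = 2/3; negate the roots.


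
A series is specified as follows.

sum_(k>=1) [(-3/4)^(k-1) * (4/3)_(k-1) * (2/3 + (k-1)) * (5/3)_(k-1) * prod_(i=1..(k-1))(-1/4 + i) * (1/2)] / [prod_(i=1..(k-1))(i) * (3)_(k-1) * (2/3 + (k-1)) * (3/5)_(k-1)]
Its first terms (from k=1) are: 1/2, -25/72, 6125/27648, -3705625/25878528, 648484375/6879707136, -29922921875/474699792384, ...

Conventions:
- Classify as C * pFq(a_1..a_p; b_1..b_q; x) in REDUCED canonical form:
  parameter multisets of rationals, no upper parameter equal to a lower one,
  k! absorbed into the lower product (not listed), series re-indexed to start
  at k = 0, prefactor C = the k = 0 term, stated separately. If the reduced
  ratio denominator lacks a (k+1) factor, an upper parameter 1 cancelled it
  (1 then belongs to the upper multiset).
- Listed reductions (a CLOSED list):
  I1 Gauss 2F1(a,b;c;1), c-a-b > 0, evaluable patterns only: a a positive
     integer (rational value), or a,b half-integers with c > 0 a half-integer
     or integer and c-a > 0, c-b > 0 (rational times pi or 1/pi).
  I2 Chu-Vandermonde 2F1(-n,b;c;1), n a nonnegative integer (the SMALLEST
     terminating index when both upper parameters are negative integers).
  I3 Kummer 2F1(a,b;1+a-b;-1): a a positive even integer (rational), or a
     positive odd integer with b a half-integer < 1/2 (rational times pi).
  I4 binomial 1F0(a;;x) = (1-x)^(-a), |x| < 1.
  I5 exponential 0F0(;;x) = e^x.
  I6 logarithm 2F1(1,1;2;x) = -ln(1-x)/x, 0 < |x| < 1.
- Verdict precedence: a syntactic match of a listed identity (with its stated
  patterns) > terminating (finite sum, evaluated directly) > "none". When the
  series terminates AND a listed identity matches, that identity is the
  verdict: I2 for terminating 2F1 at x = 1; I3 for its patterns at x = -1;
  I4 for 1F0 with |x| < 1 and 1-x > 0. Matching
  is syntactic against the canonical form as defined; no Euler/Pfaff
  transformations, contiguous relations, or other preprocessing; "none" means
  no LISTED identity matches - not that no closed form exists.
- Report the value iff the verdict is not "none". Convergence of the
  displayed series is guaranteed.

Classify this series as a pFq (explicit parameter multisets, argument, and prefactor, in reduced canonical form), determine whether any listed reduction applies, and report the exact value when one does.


Classification (C = 1/2): 3F2 with upper {3/4, 4/3, 5/3}, lower {3/5, 3}, argument x = -3/4. Verdict: none. Every listed pattern misses the 3F2 form at -3/4, upper {3/4, 4/3, 5/3}.

Key observation: with t_0 = 1/2, the running product (prefactor 1/2) telescopes to a rising factorial.
Term ratio: r(k) = (-3/4) * (k+3/4) (k+4/3) (k+5/3) / [(k+3/5) (k+3) (k+1)] - rational in k, leading ratio (-3/4); with t_0 = 1/2, classification follows.


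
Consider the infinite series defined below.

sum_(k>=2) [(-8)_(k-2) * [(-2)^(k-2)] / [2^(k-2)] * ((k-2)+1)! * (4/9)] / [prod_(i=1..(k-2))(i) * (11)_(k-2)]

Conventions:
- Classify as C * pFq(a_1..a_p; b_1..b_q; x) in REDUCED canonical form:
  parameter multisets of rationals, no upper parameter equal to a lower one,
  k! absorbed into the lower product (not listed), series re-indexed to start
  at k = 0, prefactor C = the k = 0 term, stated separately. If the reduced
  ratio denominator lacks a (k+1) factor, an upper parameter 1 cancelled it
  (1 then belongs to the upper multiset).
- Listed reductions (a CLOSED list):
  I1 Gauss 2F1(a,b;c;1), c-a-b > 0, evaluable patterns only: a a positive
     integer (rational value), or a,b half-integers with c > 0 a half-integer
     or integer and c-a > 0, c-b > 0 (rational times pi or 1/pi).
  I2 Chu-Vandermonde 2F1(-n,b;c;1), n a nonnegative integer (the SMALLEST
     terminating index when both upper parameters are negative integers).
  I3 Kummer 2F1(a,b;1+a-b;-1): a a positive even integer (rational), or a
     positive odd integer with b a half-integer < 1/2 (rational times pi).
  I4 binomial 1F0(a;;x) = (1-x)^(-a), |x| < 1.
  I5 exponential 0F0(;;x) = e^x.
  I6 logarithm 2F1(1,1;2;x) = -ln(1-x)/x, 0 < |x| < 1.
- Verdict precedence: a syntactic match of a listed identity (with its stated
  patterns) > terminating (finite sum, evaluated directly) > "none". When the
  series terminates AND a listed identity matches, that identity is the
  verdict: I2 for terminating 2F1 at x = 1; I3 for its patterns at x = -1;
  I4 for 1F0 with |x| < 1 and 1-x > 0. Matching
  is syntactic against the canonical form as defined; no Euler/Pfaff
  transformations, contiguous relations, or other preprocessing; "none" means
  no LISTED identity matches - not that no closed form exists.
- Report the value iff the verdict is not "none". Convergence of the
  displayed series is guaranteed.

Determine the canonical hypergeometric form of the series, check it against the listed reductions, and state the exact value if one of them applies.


Structural cue: t_0 being 4/9, the two k-th powers (C = 4/9) combine into one argument.
Step ratio: r(k) = (-1) * (k-8) (k+2) / [(k+11) (k+1)] - rational in k, leading ratio (-1); with t_0 = 4/9, classification follows.

The series (x = -1) is 2F1: upper {-8, 2}, lower {11}, prefactor 4/9. Verdict: Kummer's theorem (I3) matches (x = -1; c = 11 equals 1+a-b for upper {-8, 2}: listed pattern). Value: 20/9.


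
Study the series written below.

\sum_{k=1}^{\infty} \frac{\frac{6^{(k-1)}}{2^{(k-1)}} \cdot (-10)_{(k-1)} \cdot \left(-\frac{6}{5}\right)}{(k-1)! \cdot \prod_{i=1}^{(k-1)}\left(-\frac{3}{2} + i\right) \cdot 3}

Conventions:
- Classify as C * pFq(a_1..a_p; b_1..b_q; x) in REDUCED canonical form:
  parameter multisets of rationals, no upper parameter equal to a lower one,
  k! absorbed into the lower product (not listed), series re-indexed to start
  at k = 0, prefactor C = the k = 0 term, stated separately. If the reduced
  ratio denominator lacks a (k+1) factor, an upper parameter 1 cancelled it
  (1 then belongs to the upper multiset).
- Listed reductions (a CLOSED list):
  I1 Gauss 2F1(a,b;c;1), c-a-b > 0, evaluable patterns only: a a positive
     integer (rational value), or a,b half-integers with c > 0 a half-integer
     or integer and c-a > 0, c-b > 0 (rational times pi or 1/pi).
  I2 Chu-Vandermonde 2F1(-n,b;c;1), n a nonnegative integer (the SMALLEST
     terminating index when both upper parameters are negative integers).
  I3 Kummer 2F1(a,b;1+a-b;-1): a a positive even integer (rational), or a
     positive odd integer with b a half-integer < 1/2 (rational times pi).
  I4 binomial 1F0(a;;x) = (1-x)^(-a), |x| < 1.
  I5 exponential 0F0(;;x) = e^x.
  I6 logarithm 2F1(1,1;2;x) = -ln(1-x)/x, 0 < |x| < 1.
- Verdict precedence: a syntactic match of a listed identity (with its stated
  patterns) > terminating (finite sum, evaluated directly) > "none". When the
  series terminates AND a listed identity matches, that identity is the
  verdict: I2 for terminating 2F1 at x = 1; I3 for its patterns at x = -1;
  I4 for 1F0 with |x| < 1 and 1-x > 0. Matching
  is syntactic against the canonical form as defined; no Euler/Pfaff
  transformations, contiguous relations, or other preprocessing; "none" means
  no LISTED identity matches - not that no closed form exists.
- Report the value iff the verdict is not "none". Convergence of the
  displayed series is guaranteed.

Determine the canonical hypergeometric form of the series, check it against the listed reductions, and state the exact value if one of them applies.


Prefactor -\frac{2}{5}, argument 3: 1F1 with upper {-10} over lower {-\frac{1}{2}}. Verdict: terminating at k = 10: the factor (-10)_k kills every later term; summing the 11 survivors is exact. Value: \frac{3165574}{163625}.

Structural cue: x = 3 and the constant factors (prefactor -2/5) combine into one prefactor.
Term ratio: r(k) = 3 * (k-10) / [(k-\frac{1}{2}) (k+1)] ; factor over Q: parameters, x = 3, and C = -\frac{2}{5}.


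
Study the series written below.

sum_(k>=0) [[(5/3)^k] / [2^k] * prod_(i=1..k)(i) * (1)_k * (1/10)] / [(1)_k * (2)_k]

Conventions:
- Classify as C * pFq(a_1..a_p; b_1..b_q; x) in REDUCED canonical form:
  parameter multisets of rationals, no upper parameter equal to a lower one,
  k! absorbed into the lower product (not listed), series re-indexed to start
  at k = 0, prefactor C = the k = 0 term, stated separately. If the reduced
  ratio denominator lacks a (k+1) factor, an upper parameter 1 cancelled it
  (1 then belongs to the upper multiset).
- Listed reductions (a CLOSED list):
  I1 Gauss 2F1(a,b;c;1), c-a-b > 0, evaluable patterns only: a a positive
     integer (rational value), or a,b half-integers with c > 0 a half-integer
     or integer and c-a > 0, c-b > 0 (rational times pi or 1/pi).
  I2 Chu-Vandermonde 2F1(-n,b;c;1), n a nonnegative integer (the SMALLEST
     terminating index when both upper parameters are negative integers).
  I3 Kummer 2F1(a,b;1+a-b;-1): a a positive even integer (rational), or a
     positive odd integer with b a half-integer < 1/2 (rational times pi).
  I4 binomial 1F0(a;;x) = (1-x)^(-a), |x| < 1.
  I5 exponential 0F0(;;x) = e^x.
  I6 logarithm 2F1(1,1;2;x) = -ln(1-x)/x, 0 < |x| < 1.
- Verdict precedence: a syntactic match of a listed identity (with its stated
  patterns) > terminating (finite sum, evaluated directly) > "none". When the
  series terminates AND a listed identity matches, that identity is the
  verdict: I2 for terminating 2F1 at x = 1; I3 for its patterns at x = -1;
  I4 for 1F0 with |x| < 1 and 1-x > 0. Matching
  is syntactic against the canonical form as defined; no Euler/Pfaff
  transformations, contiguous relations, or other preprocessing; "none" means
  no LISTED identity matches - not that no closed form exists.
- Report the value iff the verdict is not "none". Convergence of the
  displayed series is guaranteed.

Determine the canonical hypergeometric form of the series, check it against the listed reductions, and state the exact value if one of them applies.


Classification (C = 1/10): 2F1 with upper {1, 1}, lower {2}, argument x = 5/6. Verdict: this is logarithm (I6) (the logarithm: parameters (1,1;2), x = 5/6). Exact value: (-3/25) * ln(1/6).

The tell: t_0 being 1/10, (1)_k (C = 1/10) is k! itself.
Consecutive-term ratio: r(k) = (5/6) * (k+1) (k+1) / [(k+2) (k+1)] - rational; roots negated = parameters, x = (5/6), C = 1/10.


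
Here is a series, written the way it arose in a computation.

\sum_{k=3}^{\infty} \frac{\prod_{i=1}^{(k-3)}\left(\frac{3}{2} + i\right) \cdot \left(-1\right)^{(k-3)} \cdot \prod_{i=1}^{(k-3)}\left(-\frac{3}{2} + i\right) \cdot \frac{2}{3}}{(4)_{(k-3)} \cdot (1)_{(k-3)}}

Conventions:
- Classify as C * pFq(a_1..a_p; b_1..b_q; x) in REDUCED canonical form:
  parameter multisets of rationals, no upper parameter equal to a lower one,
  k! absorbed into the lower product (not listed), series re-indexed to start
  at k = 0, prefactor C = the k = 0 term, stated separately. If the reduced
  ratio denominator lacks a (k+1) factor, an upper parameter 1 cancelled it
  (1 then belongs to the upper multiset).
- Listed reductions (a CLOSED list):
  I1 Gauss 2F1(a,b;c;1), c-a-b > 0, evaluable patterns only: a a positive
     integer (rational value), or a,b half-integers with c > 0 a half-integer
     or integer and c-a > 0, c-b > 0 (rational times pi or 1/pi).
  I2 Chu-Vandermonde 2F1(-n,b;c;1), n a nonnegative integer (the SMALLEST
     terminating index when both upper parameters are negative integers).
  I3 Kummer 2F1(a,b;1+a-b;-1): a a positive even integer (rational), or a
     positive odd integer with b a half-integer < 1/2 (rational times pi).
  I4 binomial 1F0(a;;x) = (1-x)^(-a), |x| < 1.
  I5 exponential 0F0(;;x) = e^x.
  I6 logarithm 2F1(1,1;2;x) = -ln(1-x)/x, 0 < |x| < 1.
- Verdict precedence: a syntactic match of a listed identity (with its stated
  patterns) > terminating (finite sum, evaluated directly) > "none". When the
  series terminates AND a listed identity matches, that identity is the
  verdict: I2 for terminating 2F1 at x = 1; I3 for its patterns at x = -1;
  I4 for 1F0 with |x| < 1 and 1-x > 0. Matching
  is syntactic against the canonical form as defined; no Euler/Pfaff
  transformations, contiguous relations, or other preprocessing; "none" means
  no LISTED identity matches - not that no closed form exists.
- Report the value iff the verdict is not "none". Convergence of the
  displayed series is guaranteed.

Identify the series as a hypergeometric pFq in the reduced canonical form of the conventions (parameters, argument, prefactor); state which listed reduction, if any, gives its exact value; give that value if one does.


With C = \frac{2}{3}: the canonical form is 2F1(-\frac{1}{2}, \frac{5}{2}; 4; -1). Verdict: none (x = -1): each listed identity misses the multisets {-\frac{1}{2}, \frac{5}{2}} ; {4}.

Structural cue: t_0 = \frac{2}{3} here, and (1)_k (prefactor 2/3) is k! itself.
Ratio: r(k) = -1 * (k-\frac{1}{2}) (k+\frac{5}{2}) / [(k+4) (k+1)] - rational in k, leading ratio -1; with t_0 = \frac{2}{3}, classification follows.


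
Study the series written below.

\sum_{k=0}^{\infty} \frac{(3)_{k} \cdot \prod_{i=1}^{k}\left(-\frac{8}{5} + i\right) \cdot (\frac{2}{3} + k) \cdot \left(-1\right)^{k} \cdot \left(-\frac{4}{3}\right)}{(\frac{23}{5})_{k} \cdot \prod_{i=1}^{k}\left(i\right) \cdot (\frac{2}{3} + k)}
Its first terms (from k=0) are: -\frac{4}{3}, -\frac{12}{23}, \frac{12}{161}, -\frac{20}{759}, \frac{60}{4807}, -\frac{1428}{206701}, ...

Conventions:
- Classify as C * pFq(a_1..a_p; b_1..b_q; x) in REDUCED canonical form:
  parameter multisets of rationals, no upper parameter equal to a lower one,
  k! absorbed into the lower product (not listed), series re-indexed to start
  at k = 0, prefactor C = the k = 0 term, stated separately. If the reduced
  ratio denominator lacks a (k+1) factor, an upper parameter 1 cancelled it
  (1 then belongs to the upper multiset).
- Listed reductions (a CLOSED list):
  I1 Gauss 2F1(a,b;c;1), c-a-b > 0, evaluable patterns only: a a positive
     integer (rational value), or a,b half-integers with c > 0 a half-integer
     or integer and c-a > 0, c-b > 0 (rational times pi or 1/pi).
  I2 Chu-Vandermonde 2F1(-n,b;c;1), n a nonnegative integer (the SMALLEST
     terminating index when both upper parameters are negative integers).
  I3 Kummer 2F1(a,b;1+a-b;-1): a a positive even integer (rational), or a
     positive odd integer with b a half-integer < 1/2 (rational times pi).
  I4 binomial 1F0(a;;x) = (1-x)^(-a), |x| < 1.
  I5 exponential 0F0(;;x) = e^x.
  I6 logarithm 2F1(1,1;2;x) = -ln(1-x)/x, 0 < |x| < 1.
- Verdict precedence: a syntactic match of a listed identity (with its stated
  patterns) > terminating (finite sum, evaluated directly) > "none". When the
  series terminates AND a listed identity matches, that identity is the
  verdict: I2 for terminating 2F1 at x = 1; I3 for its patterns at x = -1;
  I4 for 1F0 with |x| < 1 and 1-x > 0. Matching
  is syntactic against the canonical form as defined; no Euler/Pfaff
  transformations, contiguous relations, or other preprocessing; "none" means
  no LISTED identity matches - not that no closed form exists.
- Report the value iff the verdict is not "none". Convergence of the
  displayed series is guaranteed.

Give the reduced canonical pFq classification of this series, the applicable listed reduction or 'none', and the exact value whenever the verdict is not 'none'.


This is -\frac{4}{3} * 2F1(-\frac{3}{5}, 3; \frac{23}{5}; -1) in reduced canonical form. Verdict: none. A 2F1 with upper {-\frac{3}{5}, 3} fits none of I1-I6 at x = -1; the sum runs forever.

The tell: x = -1 and the running product (C = -4/3) telescopes to a rising factorial.
Adjacent-term ratio: r(k) = -1 * (k-\frac{3}{5}) (k+3) / [(k+\frac{23}{5}) (k+1)] - rational in k, leading ratio -1; with t_0 = -\frac{4}{3}, classification follows.
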